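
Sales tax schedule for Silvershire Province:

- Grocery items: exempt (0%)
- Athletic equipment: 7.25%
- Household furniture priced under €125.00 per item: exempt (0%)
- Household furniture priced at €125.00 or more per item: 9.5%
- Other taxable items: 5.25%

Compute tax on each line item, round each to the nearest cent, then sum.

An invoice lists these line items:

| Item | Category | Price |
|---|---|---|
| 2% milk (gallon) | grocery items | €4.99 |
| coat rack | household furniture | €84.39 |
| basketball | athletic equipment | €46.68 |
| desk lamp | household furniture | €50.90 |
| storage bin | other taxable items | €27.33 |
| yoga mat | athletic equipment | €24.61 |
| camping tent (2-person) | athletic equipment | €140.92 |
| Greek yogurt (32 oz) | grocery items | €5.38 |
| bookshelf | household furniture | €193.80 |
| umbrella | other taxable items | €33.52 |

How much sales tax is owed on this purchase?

€36.98

2% milk (gallon) €4.99: grocery items → 0% → €0.00
Coat rack €84.39: household furniture, under €125.00 → 0% → €0.00
Basketball €46.68: athletic equipment → 7.25% → €3.38
Desk lamp €50.90: household furniture, under €125.00 → 0% → €0.00
Storage bin €27.33: other taxable items → 5.25% → €1.43
Yoga mat €24.61: athletic equipment → 7.25% → €1.78
Camping tent (2-person) €140.92: athletic equipment → 7.25% → €10.22
Greek yogurt (32 oz) €5.38: grocery items → 0% → €0.00
Bookshelf €193.80: household furniture, €125.00 or more → 9.5% → €18.41
Umbrella €33.52: other taxable items → 5.25% → €1.76
Total tax = €3.38 + €1.43 + €1.78 + €10.22 + €18.41 + €1.76 = €36.98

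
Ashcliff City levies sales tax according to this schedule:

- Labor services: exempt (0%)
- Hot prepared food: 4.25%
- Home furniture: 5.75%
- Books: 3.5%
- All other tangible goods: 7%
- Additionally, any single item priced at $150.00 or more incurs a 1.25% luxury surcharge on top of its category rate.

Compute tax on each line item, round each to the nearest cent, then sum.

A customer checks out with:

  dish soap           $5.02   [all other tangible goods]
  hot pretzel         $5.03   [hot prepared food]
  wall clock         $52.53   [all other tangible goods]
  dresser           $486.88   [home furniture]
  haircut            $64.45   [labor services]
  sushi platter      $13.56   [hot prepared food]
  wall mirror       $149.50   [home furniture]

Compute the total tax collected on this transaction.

$47.50

Dish soap $5.02: all other tangible goods → 7% → $0.35
Hot pretzel $5.03: hot prepared food → 4.25% → $0.21
Wall clock $52.53: all other tangible goods → 7% → $3.68
Dresser $486.88: home furniture → 5.75% + 1.25% surcharge = 7% → $34.08
Haircut $64.45: labor services → 0% → $0.00
Sushi platter $13.56: hot prepared food → 4.25% → $0.58
Wall mirror $149.50: home furniture → 5.75% → $8.60
Total tax = $0.35 + $0.21 + $3.68 + $34.08 + $0.58 + $8.60 = $47.50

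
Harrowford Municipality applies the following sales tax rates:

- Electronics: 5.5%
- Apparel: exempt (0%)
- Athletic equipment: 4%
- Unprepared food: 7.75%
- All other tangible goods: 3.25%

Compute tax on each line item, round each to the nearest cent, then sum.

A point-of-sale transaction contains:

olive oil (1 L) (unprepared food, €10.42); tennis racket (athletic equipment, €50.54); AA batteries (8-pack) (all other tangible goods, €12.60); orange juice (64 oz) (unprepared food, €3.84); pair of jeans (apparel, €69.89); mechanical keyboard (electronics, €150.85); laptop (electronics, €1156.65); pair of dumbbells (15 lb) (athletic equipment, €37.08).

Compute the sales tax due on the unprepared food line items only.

€1.11

Olive oil (1 L) €10.42: unprepared food → 7.75% → €0.81
Orange juice (64 oz) €3.84: unprepared food → 7.75% → €0.30
Tax on unprepared food = €0.81 + €0.30 = €1.11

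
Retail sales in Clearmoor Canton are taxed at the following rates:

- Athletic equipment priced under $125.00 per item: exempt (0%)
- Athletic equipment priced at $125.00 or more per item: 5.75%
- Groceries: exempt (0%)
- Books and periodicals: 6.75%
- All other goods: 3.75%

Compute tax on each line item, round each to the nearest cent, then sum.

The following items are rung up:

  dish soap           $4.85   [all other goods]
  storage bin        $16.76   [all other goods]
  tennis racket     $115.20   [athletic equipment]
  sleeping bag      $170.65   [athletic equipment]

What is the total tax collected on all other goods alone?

$0.81

Dish soap $4.85: all other goods → 3.75% → $0.18
Storage bin $16.76: all other goods → 3.75% → $0.63
Tax on all other goods = $0.18 + $0.63 = $0.81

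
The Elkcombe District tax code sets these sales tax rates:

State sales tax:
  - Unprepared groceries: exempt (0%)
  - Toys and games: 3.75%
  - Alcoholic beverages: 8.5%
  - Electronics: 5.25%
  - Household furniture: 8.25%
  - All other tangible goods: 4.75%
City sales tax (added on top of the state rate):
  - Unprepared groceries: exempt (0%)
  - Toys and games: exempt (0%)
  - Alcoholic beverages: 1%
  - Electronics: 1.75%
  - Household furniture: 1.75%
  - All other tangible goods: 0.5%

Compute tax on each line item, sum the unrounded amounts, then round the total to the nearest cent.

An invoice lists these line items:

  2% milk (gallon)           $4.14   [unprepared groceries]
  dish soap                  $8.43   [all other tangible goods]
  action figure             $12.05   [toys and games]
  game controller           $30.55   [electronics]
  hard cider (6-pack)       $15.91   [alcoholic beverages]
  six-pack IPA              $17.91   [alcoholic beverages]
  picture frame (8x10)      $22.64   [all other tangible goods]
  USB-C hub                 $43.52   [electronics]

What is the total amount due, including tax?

$165.63

2% milk (gallon) $4.14: unprepared groceries → 0% + 0% city = 0% → $0.00
Dish soap $8.43: all other tangible goods → 4.75% + 0.5% city = 5.25% → $0.442575
Action figure $12.05: toys and games → 3.75% + 0% city = 3.75% → $0.451875
Game controller $30.55: electronics → 5.25% + 1.75% city = 7% → $2.1385
Hard cider (6-pack) $15.91: alcoholic beverages → 8.5% + 1% city = 9.5% → $1.51145
Six-pack IPA $17.91: alcoholic beverages → 8.5% + 1% city = 9.5% → $1.70145
Picture frame (8x10) $22.64: all other tangible goods → 4.75% + 0.5% city = 5.25% → $1.1886
USB-C hub $43.52: electronics → 5.25% + 1.75% city = 7% → $3.0464
Subtotal = $155.15; unrounded tax = $10.48085 → $10.48; total due = $165.63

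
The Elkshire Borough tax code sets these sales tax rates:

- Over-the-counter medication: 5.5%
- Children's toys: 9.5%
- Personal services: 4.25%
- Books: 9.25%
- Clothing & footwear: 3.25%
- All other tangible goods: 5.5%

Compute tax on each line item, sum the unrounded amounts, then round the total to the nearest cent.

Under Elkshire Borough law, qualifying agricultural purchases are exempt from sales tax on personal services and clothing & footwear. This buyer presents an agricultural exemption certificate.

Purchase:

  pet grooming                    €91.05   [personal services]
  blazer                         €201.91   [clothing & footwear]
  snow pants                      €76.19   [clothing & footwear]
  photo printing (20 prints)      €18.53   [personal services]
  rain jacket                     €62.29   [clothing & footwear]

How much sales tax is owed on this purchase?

€0.00

Pet grooming €91.05: personal services, buyer-exempt → 0% → €0.00
Blazer €201.91: clothing & footwear, buyer-exempt → 0% → €0.00
Snow pants €76.19: clothing & footwear, buyer-exempt → 0% → €0.00
Photo printing (20 prints) €18.53: personal services, buyer-exempt → 0% → €0.00
Rain jacket €62.29: clothing & footwear, buyer-exempt → 0% → €0.00
Unrounded tax sum = €0.00 → €0.00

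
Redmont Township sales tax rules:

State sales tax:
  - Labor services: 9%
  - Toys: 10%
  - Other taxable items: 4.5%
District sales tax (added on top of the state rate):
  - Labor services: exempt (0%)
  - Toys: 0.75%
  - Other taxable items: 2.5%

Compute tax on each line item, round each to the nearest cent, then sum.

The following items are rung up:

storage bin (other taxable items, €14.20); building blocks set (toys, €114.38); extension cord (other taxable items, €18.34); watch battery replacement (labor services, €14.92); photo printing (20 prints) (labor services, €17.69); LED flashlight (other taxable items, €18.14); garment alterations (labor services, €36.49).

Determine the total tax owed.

€22.05

Storage bin €14.20: other taxable items → 4.5% + 2.5% district = 7% → €0.99
Building blocks set €114.38: toys → 10% + 0.75% district = 10.75% → €12.30
Extension cord €18.34: other taxable items → 4.5% + 2.5% district = 7% → €1.28
Watch battery replacement €14.92: labor services → 9% + 0% district = 9% → €1.34
Photo printing (20 prints) €17.69: labor services → 9% + 0% district = 9% → €1.59
LED flashlight €18.14: other taxable items → 4.5% + 2.5% district = 7% → €1.27
Garment alterations €36.49: labor services → 9% + 0% district = 9% → €3.28
Total tax = €0.99 + €12.30 + €1.28 + €1.34 + €1.59 + €1.27 + €3.28 = €22.05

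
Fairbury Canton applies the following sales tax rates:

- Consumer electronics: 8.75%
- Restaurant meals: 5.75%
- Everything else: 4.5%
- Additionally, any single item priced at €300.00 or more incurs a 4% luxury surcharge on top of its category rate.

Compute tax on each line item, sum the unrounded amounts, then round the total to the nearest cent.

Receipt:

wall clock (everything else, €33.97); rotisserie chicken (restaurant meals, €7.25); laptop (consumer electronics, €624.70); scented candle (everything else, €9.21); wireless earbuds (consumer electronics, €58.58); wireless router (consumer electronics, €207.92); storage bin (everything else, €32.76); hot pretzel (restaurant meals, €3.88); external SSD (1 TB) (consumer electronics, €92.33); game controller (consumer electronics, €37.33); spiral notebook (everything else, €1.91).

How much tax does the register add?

€118.46

Wall clock €33.97: everything else → 4.5% → €1.52865
Rotisserie chicken €7.25: restaurant meals → 5.75% → €0.416875
Laptop €624.70: consumer electronics → 8.75% + 4% surcharge = 12.75% → €79.64925
Scented candle €9.21: everything else → 4.5% → €0.41445
Wireless earbuds €58.58: consumer electronics → 8.75% → €5.12575
Wireless router €207.92: consumer electronics → 8.75% → €18.193
Storage bin €32.76: everything else → 4.5% → €1.4742
Hot pretzel €3.88: restaurant meals → 5.75% → €0.2231
External SSD (1 TB) €92.33: consumer electronics → 8.75% → €8.078875
Game controller €37.33: consumer electronics → 8.75% → €3.266375
Spiral notebook €1.91: everything else → 4.5% → €0.08595
Unrounded tax sum = €118.456475 → €118.46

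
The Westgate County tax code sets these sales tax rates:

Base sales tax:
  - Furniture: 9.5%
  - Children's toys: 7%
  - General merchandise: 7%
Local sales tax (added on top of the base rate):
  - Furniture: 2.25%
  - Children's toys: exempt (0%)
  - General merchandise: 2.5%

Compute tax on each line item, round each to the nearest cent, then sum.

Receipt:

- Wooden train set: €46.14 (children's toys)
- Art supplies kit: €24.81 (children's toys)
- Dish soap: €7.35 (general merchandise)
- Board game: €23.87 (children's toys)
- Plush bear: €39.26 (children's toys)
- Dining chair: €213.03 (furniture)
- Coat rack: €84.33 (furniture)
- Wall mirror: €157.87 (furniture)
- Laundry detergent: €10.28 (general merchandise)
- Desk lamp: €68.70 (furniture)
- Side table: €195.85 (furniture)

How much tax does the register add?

Wooden train set €46.14: children's toys → 7% + 0% local = 7% → €3.23
Art supplies kit €24.81: children's toys → 7% + 0% local = 7% → €1.74
Dish soap €7.35: general merchandise → 7% + 2.5% local = 9.5% → €0.70
Board game €23.87: children's toys → 7% + 0% local = 7% → €1.67
Plush bear €39.26: children's toys → 7% + 0% local = 7% → €2.75
Dining chair €213.03: furniture → 9.5% + 2.25% local = 11.75% → €25.03
Coat rack €84.33: furniture → 9.5% + 2.25% local = 11.75% → €9.91
Wall mirror €157.87: furniture → 9.5% + 2.25% local = 11.75% → €18.55
Laundry detergent €10.28: general merchandise → 7% + 2.5% local = 9.5% → €0.98
Desk lamp €68.70: furniture → 9.5% + 2.25% local = 11.75% → €8.07
Side table €195.85: furniture → 9.5% + 2.25% local = 11.75% → €23.01
Total tax = €3.23 + €1.74 + €0.70 + €1.67 + €2.75 + €25.03 + €9.91 + €18.55 + €0.98 + €8.07 + €23.01 = €95.64

€95.64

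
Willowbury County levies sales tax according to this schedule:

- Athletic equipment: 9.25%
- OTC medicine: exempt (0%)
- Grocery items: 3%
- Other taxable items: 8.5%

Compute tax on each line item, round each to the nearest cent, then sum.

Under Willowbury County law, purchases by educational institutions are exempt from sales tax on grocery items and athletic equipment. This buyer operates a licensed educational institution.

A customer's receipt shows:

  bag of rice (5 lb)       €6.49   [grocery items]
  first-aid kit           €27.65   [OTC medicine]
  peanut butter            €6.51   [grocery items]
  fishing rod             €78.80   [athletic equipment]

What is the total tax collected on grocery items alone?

Bag of rice (5 lb) €6.49: grocery items, buyer-exempt → 0% → €0.00
Peanut butter €6.51: grocery items, buyer-exempt → 0% → €0.00
Tax on grocery items = €0.00 + €0.00 = €0.00

€0.00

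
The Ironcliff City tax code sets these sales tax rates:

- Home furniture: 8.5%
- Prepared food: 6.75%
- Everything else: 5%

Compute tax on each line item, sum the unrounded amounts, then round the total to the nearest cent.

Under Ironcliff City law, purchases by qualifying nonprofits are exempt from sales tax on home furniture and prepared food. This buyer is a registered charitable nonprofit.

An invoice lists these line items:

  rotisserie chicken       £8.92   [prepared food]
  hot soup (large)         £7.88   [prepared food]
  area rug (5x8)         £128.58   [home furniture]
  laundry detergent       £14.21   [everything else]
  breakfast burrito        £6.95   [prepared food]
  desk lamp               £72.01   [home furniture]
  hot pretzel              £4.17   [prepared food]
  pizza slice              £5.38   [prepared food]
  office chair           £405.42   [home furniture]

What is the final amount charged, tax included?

£654.23

Rotisserie chicken £8.92: prepared food, buyer-exempt → 0% → £0.00
Hot soup (large) £7.88: prepared food, buyer-exempt → 0% → £0.00
Area rug (5x8) £128.58: home furniture, buyer-exempt → 0% → £0.00
Laundry detergent £14.21: everything else → 5% → £0.7105
Breakfast burrito £6.95: prepared food, buyer-exempt → 0% → £0.00
Desk lamp £72.01: home furniture, buyer-exempt → 0% → £0.00
Hot pretzel £4.17: prepared food, buyer-exempt → 0% → £0.00
Pizza slice £5.38: prepared food, buyer-exempt → 0% → £0.00
Office chair £405.42: home furniture, buyer-exempt → 0% → £0.00
Subtotal = £653.52; unrounded tax = £0.7105 → £0.71; total due = £654.23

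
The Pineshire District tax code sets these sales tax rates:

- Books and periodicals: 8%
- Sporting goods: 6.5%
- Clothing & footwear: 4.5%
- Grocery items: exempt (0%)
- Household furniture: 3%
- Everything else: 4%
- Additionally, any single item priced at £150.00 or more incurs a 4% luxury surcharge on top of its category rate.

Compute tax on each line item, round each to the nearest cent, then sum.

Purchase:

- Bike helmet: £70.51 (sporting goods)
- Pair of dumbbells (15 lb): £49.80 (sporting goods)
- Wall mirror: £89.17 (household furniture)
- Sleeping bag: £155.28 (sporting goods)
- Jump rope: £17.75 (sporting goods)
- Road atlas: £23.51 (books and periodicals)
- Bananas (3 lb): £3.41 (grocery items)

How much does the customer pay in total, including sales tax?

£439.26

Bike helmet £70.51: sporting goods → 6.5% → £4.58
Pair of dumbbells (15 lb) £49.80: sporting goods → 6.5% → £3.24
Wall mirror £89.17: household furniture → 3% → £2.68
Sleeping bag £155.28: sporting goods → 6.5% + 4% surcharge = 10.5% → £16.30
Jump rope £17.75: sporting goods → 6.5% → £1.15
Road atlas £23.51: books and periodicals → 8% → £1.88
Bananas (3 lb) £3.41: grocery items → 0% → £0.00
Subtotal = £409.43; tax = £29.83; total due = £439.26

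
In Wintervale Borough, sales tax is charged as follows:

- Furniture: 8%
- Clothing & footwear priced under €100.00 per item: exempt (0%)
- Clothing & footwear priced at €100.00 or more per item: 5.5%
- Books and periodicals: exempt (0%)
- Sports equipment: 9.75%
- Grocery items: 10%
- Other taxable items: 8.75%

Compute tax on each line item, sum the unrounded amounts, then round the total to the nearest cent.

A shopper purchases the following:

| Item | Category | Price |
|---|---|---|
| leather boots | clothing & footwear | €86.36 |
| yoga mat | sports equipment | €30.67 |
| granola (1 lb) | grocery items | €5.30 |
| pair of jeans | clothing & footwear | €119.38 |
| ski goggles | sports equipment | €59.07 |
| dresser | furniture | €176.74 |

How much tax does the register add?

Leather boots €86.36: clothing & footwear, under €100.00 → 0% → €0.00
Yoga mat €30.67: sports equipment → 9.75% → €2.990325
Granola (1 lb) €5.30: grocery items → 10% → €0.53
Pair of jeans €119.38: clothing & footwear, €100.00 or more → 5.5% → €6.5659
Ski goggles €59.07: sports equipment → 9.75% → €5.759325
Dresser €176.74: furniture → 8% → €14.1392
Unrounded tax sum = €29.98475 → €29.98

€29.98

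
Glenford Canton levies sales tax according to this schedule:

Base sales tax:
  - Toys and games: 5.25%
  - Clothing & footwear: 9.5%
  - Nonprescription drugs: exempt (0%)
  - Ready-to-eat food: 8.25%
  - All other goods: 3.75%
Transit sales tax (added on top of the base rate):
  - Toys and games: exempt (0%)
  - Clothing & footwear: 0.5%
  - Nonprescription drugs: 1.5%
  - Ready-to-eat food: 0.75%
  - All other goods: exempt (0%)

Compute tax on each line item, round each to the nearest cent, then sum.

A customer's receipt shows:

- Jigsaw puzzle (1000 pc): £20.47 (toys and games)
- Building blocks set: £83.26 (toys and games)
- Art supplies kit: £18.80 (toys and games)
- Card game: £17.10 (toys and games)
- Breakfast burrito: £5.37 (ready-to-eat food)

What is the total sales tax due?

£7.81

Jigsaw puzzle (1000 pc) £20.47: toys and games → 5.25% + 0% transit = 5.25% → £1.07
Building blocks set £83.26: toys and games → 5.25% + 0% transit = 5.25% → £4.37
Art supplies kit £18.80: toys and games → 5.25% + 0% transit = 5.25% → £0.99
Card game £17.10: toys and games → 5.25% + 0% transit = 5.25% → £0.90
Breakfast burrito £5.37: ready-to-eat food → 8.25% + 0.75% transit = 9% → £0.48
Total tax = £1.07 + £4.37 + £0.99 + £0.90 + £0.48 = £7.81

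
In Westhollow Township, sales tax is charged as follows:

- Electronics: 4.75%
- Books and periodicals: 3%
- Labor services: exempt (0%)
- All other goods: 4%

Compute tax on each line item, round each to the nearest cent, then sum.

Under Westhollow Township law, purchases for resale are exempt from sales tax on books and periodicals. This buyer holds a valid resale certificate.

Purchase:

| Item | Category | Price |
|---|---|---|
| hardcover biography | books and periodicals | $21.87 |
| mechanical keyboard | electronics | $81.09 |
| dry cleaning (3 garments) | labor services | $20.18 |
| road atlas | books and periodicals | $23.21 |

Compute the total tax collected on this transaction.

$3.85

Hardcover biography $21.87: books and periodicals, buyer-exempt → 0% → $0.00
Mechanical keyboard $81.09: electronics → 4.75% → $3.85
Dry cleaning (3 garments) $20.18: labor services → 0% → $0.00
Road atlas $23.21: books and periodicals, buyer-exempt → 0% → $0.00
Total tax = $3.85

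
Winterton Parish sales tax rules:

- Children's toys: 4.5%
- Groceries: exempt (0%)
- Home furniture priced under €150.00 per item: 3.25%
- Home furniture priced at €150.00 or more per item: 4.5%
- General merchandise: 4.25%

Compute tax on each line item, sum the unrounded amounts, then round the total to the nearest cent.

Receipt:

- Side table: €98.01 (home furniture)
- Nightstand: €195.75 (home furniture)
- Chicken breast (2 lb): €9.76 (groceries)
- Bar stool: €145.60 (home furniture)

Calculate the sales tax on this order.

€16.73

Side table €98.01: home furniture, under €150.00 → 3.25% → €3.185325
Nightstand €195.75: home furniture, €150.00 or more → 4.5% → €8.80875
Chicken breast (2 lb) €9.76: groceries → 0% → €0.00
Bar stool €145.60: home furniture, under €150.00 → 3.25% → €4.732
Unrounded tax sum = €16.726075 → €16.73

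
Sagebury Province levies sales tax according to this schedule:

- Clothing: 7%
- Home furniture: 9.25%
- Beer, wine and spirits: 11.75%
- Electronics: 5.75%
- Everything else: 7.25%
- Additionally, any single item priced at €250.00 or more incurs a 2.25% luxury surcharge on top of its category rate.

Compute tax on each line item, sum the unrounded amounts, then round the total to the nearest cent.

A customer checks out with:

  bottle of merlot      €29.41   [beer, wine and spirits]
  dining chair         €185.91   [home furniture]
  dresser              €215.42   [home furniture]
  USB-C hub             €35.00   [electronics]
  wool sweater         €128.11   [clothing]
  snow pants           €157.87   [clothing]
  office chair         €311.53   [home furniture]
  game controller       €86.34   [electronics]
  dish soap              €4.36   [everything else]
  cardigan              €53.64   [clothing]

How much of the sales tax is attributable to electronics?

€6.98

USB-C hub €35.00: electronics → 5.75% → €2.0125
Game controller €86.34: electronics → 5.75% → €4.96455
Tax on electronics: unrounded sum = €6.97705 → €6.98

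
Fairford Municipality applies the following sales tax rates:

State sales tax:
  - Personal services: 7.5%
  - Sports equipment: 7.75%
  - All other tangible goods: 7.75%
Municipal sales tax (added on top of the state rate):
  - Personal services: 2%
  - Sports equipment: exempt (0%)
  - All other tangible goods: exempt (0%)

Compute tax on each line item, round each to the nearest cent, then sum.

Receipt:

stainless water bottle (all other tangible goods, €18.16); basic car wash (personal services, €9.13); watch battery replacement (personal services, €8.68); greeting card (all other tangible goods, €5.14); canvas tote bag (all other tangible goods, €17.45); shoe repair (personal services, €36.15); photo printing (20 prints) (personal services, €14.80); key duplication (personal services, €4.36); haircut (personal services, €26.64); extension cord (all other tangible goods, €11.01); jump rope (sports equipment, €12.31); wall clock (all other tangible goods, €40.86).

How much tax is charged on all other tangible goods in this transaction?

Stainless water bottle €18.16: all other tangible goods → 7.75% + 0% municipal = 7.75% → €1.41
Greeting card €5.14: all other tangible goods → 7.75% + 0% municipal = 7.75% → €0.40
Canvas tote bag €17.45: all other tangible goods → 7.75% + 0% municipal = 7.75% → €1.35
Extension cord €11.01: all other tangible goods → 7.75% + 0% municipal = 7.75% → €0.85
Wall clock €40.86: all other tangible goods → 7.75% + 0% municipal = 7.75% → €3.17
Tax on all other tangible goods = €1.41 + €0.40 + €1.35 + €0.85 + €3.17 = €7.18

€7.18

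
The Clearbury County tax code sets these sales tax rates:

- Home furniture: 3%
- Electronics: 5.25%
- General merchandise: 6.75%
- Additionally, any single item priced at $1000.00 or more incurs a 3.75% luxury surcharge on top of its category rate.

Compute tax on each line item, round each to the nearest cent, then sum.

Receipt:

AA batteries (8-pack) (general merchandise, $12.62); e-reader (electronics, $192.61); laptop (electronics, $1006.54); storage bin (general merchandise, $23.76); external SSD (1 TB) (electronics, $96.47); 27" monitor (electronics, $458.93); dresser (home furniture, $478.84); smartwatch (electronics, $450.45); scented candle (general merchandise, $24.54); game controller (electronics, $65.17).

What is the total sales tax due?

$175.40

AA batteries (8-pack) $12.62: general merchandise → 6.75% → $0.85
E-reader $192.61: electronics → 5.25% → $10.11
Laptop $1006.54: electronics → 5.25% + 3.75% surcharge = 9% → $90.59
Storage bin $23.76: general merchandise → 6.75% → $1.60
External SSD (1 TB) $96.47: electronics → 5.25% → $5.06
27" monitor $458.93: electronics → 5.25% → $24.09
Dresser $478.84: home furniture → 3% → $14.37
Smartwatch $450.45: electronics → 5.25% → $23.65
Scented candle $24.54: general merchandise → 6.75% → $1.66
Game controller $65.17: electronics → 5.25% → $3.42
Total tax = $0.85 + $10.11 + $90.59 + $1.60 + $5.06 + $24.09 + $14.37 + $23.65 + $1.66 + $3.42 = $175.40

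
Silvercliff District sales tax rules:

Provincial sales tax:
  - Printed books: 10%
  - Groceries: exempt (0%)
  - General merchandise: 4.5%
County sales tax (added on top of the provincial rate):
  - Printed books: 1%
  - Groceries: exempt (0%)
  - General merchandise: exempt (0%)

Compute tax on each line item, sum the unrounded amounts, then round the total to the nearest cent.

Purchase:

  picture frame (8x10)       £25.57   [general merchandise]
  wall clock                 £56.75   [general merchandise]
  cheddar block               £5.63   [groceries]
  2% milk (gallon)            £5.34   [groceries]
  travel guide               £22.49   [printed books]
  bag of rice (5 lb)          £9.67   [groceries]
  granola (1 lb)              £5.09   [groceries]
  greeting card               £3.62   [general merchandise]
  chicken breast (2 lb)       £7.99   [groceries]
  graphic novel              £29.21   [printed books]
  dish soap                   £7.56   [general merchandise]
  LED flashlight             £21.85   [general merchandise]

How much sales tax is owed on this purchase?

£10.88

Picture frame (8x10) £25.57: general merchandise → 4.5% + 0% county = 4.5% → £1.15065
Wall clock £56.75: general merchandise → 4.5% + 0% county = 4.5% → £2.55375
Cheddar block £5.63: groceries → 0% + 0% county = 0% → £0.00
2% milk (gallon) £5.34: groceries → 0% + 0% county = 0% → £0.00
Travel guide £22.49: printed books → 10% + 1% county = 11% → £2.4739
Bag of rice (5 lb) £9.67: groceries → 0% + 0% county = 0% → £0.00
Granola (1 lb) £5.09: groceries → 0% + 0% county = 0% → £0.00
Greeting card £3.62: general merchandise → 4.5% + 0% county = 4.5% → £0.1629
Chicken breast (2 lb) £7.99: groceries → 0% + 0% county = 0% → £0.00
Graphic novel £29.21: printed books → 10% + 1% county = 11% → £3.2131
Dish soap £7.56: general merchandise → 4.5% + 0% county = 4.5% → £0.3402
LED flashlight £21.85: general merchandise → 4.5% + 0% county = 4.5% → £0.98325
Unrounded tax sum = £10.87775 → £10.88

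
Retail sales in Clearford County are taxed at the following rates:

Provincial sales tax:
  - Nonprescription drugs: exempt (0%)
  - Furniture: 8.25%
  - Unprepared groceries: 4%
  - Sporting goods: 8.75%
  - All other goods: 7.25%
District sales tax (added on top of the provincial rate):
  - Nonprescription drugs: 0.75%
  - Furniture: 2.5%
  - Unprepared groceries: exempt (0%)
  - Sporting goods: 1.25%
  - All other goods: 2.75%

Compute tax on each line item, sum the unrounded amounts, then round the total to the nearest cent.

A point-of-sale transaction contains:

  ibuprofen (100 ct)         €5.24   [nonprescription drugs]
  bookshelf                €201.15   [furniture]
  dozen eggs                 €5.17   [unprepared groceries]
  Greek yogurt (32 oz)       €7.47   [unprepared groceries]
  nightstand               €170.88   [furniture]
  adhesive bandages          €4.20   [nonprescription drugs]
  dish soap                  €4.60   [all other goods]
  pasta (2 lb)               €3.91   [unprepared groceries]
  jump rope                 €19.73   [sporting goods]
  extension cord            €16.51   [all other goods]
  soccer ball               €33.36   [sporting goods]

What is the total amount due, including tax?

Ibuprofen (100 ct) €5.24: nonprescription drugs → 0% + 0.75% district = 0.75% → €0.0393
Bookshelf €201.15: furniture → 8.25% + 2.5% district = 10.75% → €21.623625
Dozen eggs €5.17: unprepared groceries → 4% + 0% district = 4% → €0.2068
Greek yogurt (32 oz) €7.47: unprepared groceries → 4% + 0% district = 4% → €0.2988
Nightstand €170.88: furniture → 8.25% + 2.5% district = 10.75% → €18.3696
Adhesive bandages €4.20: nonprescription drugs → 0% + 0.75% district = 0.75% → €0.0315
Dish soap €4.60: all other goods → 7.25% + 2.75% district = 10% → €0.46
Pasta (2 lb) €3.91: unprepared groceries → 4% + 0% district = 4% → €0.1564
Jump rope €19.73: sporting goods → 8.75% + 1.25% district = 10% → €1.973
Extension cord €16.51: all other goods → 7.25% + 2.75% district = 10% → €1.651
Soccer ball €33.36: sporting goods → 8.75% + 1.25% district = 10% → €3.336
Subtotal = €472.22; unrounded tax = €48.146025 → €48.15; total due = €520.37

€520.37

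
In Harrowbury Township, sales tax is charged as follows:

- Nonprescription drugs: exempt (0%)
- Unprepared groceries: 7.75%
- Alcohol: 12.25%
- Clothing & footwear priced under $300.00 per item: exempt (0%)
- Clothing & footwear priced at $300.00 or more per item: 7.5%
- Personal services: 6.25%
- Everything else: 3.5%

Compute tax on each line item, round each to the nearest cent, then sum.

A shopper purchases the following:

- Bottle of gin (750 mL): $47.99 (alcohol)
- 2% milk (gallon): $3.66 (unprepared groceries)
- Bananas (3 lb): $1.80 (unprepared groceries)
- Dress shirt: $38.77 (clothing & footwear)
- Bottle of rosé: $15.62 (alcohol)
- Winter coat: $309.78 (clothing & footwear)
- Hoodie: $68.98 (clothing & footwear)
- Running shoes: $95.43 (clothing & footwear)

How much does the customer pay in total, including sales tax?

Bottle of gin (750 mL) $47.99: alcohol → 12.25% → $5.88
2% milk (gallon) $3.66: unprepared groceries → 7.75% → $0.28
Bananas (3 lb) $1.80: unprepared groceries → 7.75% → $0.14
Dress shirt $38.77: clothing & footwear, under $300.00 → 0% → $0.00
Bottle of rosé $15.62: alcohol → 12.25% → $1.91
Winter coat $309.78: clothing & footwear, $300.00 or more → 7.5% → $23.23
Hoodie $68.98: clothing & footwear, under $300.00 → 0% → $0.00
Running shoes $95.43: clothing & footwear, under $300.00 → 0% → $0.00
Subtotal = $582.03; tax = $31.44; total due = $613.47

$613.47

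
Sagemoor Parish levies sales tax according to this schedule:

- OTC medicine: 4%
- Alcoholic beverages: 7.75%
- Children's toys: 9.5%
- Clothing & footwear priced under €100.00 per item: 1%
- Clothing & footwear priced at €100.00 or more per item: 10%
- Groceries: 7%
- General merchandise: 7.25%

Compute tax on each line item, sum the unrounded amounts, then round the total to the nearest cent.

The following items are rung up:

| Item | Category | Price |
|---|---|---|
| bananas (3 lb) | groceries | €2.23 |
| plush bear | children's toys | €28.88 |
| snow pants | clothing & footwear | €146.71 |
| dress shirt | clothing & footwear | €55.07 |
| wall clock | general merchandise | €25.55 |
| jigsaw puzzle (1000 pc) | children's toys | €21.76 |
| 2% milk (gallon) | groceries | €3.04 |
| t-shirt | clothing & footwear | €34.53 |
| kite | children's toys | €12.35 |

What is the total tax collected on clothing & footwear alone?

Snow pants €146.71: clothing & footwear, €100.00 or more → 10% → €14.671
Dress shirt €55.07: clothing & footwear, under €100.00 → 1% → €0.5507
T-shirt €34.53: clothing & footwear, under €100.00 → 1% → €0.3453
Tax on clothing & footwear: unrounded sum = €15.567 → €15.57

€15.57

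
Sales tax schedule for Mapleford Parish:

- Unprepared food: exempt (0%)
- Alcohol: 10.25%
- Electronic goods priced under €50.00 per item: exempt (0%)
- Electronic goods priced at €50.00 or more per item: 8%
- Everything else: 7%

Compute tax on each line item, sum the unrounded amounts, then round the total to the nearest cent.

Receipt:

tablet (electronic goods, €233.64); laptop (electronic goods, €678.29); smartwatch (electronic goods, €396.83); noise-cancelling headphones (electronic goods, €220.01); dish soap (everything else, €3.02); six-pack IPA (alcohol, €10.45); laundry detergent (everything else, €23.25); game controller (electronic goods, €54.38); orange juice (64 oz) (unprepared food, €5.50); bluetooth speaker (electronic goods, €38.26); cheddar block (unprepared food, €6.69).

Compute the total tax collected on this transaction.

Tablet €233.64: electronic goods, €50.00 or more → 8% → €18.6912
Laptop €678.29: electronic goods, €50.00 or more → 8% → €54.2632
Smartwatch €396.83: electronic goods, €50.00 or more → 8% → €31.7464
Noise-cancelling headphones €220.01: electronic goods, €50.00 or more → 8% → €17.6008
Dish soap €3.02: everything else → 7% → €0.2114
Six-pack IPA €10.45: alcohol → 10.25% → €1.071125
Laundry detergent €23.25: everything else → 7% → €1.6275
Game controller €54.38: electronic goods, €50.00 or more → 8% → €4.3504
Orange juice (64 oz) €5.50: unprepared food → 0% → €0.00
Bluetooth speaker €38.26: electronic goods, under €50.00 → 0% → €0.00
Cheddar block €6.69: unprepared food → 0% → €0.00
Unrounded tax sum = €129.562025 → €129.56

€129.56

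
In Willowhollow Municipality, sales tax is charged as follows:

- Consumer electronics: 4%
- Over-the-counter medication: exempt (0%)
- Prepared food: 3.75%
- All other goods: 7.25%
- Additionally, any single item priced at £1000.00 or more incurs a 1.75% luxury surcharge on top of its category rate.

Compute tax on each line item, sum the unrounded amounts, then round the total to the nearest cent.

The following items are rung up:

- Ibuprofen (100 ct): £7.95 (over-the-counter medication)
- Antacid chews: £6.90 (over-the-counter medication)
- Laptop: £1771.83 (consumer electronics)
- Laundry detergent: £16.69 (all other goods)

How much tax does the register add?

£103.09

Ibuprofen (100 ct) £7.95: over-the-counter medication → 0% → £0.00
Antacid chews £6.90: over-the-counter medication → 0% → £0.00
Laptop £1771.83: consumer electronics → 4% + 1.75% surcharge = 5.75% → £101.880225
Laundry detergent £16.69: all other goods → 7.25% → £1.210025
Unrounded tax sum = £103.09025 → £103.09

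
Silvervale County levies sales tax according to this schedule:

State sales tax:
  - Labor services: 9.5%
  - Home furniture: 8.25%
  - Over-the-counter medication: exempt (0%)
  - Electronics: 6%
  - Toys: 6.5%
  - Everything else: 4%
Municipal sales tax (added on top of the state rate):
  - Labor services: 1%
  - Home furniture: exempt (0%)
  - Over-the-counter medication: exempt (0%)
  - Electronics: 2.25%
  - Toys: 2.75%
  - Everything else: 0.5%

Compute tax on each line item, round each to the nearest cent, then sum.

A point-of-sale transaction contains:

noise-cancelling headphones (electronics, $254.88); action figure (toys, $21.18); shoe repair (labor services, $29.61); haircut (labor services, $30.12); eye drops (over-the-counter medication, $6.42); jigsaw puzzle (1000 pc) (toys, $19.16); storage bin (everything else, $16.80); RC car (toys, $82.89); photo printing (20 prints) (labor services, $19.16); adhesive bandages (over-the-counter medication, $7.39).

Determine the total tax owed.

$41.47

Noise-cancelling headphones $254.88: electronics → 6% + 2.25% municipal = 8.25% → $21.03
Action figure $21.18: toys → 6.5% + 2.75% municipal = 9.25% → $1.96
Shoe repair $29.61: labor services → 9.5% + 1% municipal = 10.5% → $3.11
Haircut $30.12: labor services → 9.5% + 1% municipal = 10.5% → $3.16
Eye drops $6.42: over-the-counter medication → 0% + 0% municipal = 0% → $0.00
Jigsaw puzzle (1000 pc) $19.16: toys → 6.5% + 2.75% municipal = 9.25% → $1.77
Storage bin $16.80: everything else → 4% + 0.5% municipal = 4.5% → $0.76
RC car $82.89: toys → 6.5% + 2.75% municipal = 9.25% → $7.67
Photo printing (20 prints) $19.16: labor services → 9.5% + 1% municipal = 10.5% → $2.01
Adhesive bandages $7.39: over-the-counter medication → 0% + 0% municipal = 0% → $0.00
Total tax = $21.03 + $1.96 + $3.11 + $3.16 + $1.77 + $0.76 + $7.67 + $2.01 = $41.47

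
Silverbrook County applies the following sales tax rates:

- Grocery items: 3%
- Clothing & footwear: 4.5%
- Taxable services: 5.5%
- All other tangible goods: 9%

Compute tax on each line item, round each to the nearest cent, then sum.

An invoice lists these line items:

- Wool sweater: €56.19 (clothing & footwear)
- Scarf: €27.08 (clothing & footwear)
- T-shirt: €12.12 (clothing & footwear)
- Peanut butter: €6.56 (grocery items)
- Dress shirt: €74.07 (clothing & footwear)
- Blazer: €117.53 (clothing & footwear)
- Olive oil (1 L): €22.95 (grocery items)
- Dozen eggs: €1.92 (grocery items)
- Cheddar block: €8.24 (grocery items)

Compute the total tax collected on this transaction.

Wool sweater €56.19: clothing & footwear → 4.5% → €2.53
Scarf €27.08: clothing & footwear → 4.5% → €1.22
T-shirt €12.12: clothing & footwear → 4.5% → €0.55
Peanut butter €6.56: grocery items → 3% → €0.20
Dress shirt €74.07: clothing & footwear → 4.5% → €3.33
Blazer €117.53: clothing & footwear → 4.5% → €5.29
Olive oil (1 L) €22.95: grocery items → 3% → €0.69
Dozen eggs €1.92: grocery items → 3% → €0.06
Cheddar block €8.24: grocery items → 3% → €0.25
Total tax = €2.53 + €1.22 + €0.55 + €0.20 + €3.33 + €5.29 + €0.69 + €0.06 + €0.25 = €14.12

€14.12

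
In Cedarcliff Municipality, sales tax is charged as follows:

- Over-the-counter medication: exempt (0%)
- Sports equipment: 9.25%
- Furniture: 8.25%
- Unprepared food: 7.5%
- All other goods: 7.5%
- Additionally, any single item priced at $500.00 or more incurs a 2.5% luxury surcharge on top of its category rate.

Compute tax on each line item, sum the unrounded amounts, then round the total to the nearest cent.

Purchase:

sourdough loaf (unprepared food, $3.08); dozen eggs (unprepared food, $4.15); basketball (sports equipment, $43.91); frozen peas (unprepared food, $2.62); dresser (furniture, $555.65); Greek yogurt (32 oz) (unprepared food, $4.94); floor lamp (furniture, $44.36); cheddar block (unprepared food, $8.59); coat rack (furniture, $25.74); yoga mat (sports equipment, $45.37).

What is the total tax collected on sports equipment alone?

Basketball $43.91: sports equipment → 9.25% → $4.061675
Yoga mat $45.37: sports equipment → 9.25% → $4.196725
Tax on sports equipment: unrounded sum = $8.2584 → $8.26

$8.26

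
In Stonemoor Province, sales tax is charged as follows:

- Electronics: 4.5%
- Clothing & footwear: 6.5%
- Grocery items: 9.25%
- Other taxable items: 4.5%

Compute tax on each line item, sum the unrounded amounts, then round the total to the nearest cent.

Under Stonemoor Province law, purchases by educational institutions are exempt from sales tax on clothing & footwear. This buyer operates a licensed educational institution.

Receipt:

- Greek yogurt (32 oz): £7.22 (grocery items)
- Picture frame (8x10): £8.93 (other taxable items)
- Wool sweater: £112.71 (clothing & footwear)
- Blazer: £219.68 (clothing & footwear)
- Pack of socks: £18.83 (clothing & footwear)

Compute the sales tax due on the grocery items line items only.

£0.67

Greek yogurt (32 oz) £7.22: grocery items → 9.25% → £0.66785
Tax on grocery items: unrounded sum = £0.66785 → £0.67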